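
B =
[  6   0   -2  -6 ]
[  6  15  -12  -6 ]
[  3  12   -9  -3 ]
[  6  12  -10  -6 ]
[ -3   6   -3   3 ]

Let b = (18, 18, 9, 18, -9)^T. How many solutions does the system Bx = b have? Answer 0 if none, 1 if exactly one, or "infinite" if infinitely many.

Row reduce the augmented matrix [B | b].
R2 ← R2 − R1: [0, 15, -10, 0, 0]
R3 ← R3 − (1/2)·R1: [0, 12, -8, 0, 0]
R4 ← R4 − R1: [0, 12, -8, 0, 0]
R5 ← R5 + (1/2)·R1: [0, 6, -4, 0, 0]
R3 ← R3 − (4/5)·R2: [0, 0, 0, 0, 0]
R4 ← R4 − (4/5)·R2: [0, 0, 0, 0, 0]
R5 ← R5 − (2/5)·R2: [0, 0, 0, 0, 0]
The echelon form has 2 nonzero rows, and every pivot lies in the first 4 columns, so rank(B) = rank([B|b]) = 2.
The system is consistent.
rank = 2 < 4 unknowns, so there are infinitely many solutions.

infinite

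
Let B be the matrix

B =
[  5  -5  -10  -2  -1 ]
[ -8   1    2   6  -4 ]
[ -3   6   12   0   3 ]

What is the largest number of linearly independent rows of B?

Row reduce to echelon form.
R2 ← R2 + (8/5)·R1: [0, -7, -14, 14/5, -28/5]
R3 ← R3 + (3/5)·R1: [0, 3, 6, -6/5, 12/5]
R3 ← R3 + (3/7)·R2: [0, 0, 0, 0, 0]
Echelon form has 2 nonzero rows, so rank(B) = 2.
The rank gives the maximum number of linearly independent rows: 2.

2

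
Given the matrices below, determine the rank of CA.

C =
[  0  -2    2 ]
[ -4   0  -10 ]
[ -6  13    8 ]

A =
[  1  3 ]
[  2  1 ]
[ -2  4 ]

2

First compute CA:
[[ -8,   6],
 [ 16, -52],
 [  4,  27]]
Now row reduce the product.
R2 ← R2 + (2)·R1: [0, -40]
R3 ← R3 + (1/2)·R1: [0, 30]
R3 ← R3 + (3/4)·R2: [0, 0]
2 nonzero rows, so rank(CA) = 2.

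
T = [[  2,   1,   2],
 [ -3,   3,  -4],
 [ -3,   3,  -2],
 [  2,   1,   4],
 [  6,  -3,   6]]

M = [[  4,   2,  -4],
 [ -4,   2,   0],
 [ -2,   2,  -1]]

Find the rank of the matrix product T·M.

First compute TM:
[[  0,  10, -10],
 [-16,  -8,  16],
 [-20,  -4,  14],
 [ -4,  14, -12],
 [ 24,  18, -30]]
Now row reduce the product.
Swap R1 ↔ R2
R3 ← R3 − (5/4)·R1: [0, 6, -6]
R4 ← R4 − (1/4)·R1: [0, 16, -16]
R5 ← R5 + (3/2)·R1: [0, 6, -6]
R3 ← R3 − (3/5)·R2: [0, 0, 0]
R4 ← R4 − (8/5)·R2: [0, 0, 0]
R5 ← R5 − (3/5)·R2: [0, 0, 0]
2 nonzero rows, so rank(TM) = 2.

2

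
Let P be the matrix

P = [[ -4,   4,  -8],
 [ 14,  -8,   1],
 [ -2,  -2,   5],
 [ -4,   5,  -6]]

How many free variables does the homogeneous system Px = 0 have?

0

Row reduce to echelon form.
R2 ← R2 + (7/2)·R1: [0, 6, -27]
R3 ← R3 − (1/2)·R1: [0, -4, 9]
R4 ← R4 − R1: [0, 1, 2]
R3 ← R3 + (2/3)·R2: [0, 0, -9]
R4 ← R4 − (1/6)·R2: [0, 0, 13/2]
R4 ← R4 + (13/18)·R3: [0, 0, 0]
3 nonzero rows, so rank(P) = 3.
P has 3 columns; by rank–nullity, nullity = 3 − 3 = 0.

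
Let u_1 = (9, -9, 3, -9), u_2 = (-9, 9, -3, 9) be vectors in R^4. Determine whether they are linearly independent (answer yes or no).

no

Form the matrix with these vectors as rows and row reduce.
R2 ← R2 + R1: [0, 0, 0, 0]
1 nonzero row, so the 2 vectors span a space of dimension 1.
Since 1 < 2, the vectors are linearly dependent.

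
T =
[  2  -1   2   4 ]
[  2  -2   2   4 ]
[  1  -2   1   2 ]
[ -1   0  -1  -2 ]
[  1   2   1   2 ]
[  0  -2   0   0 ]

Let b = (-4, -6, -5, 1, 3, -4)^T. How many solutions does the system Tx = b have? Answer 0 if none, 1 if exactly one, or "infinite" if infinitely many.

infinite

Row reduce the augmented matrix [T | b].
R2 ← R2 − R1: [0, -1, 0, 0, -2]
R3 ← R3 − (1/2)·R1: [0, -3/2, 0, 0, -3]
R4 ← R4 + (1/2)·R1: [0, -1/2, 0, 0, -1]
R5 ← R5 − (1/2)·R1: [0, 5/2, 0, 0, 5]
R3 ← R3 − (3/2)·R2: [0, 0, 0, 0, 0]
R4 ← R4 − (1/2)·R2: [0, 0, 0, 0, 0]
R5 ← R5 + (5/2)·R2: [0, 0, 0, 0, 0]
R6 ← R6 − (2)·R2: [0, 0, 0, 0, 0]
The echelon form has 2 nonzero rows, and every pivot lies in the first 4 columns, so rank(T) = rank([T|b]) = 2.
The system is consistent.
rank = 2 < 4 unknowns, so there are infinitely many solutions.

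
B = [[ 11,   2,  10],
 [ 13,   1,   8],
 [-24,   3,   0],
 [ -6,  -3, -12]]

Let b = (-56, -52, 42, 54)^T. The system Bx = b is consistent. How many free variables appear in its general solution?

Row reduce the augmented matrix [B | b].
R2 ← R2 − (13/11)·R1: [0, -15/11, -42/11, 156/11]
R3 ← R3 + (24/11)·R1: [0, 81/11, 240/11, -882/11]
R4 ← R4 + (6/11)·R1: [0, -21/11, -72/11, 258/11]
R3 ← R3 + (27/5)·R2: [0, 0, 6/5, -18/5]
R4 ← R4 − (7/5)·R2: [0, 0, -6/5, 18/5]
R4 ← R4 + R3: [0, 0, 0, 0]
The echelon form has 3 nonzero rows, and every pivot lies in the first 3 columns, so rank(B) = rank([B|b]) = 3.
The system is consistent.
Free variables = (unknowns) − (rank) = 3 − 3 = 0.

0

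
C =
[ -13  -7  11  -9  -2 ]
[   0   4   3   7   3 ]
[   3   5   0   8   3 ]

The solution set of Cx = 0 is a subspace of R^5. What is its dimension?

Row reduce to echelon form.
R3 ← R3 + (3/13)·R1: [0, 44/13, 33/13, 77/13, 33/13]
R3 ← R3 − (11/13)·R2: [0, 0, 0, 0, 0]
2 nonzero rows, so rank(C) = 2.
C has 5 columns; by rank–nullity, nullity = 5 − 2 = 3.

3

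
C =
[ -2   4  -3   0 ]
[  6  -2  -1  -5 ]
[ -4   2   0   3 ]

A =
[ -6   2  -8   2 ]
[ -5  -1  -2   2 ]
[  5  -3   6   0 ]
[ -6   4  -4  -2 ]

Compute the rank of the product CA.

First compute CA:
[[-23,   1, -10,   4],
 [ -1,  -3, -30,  18],
 [ -4,   2,  16, -10]]
Now row reduce the product.
R2 ← R2 − (1/23)·R1: [0, -70/23, -680/23, 410/23]
R3 ← R3 − (4/23)·R1: [0, 42/23, 408/23, -246/23]
R3 ← R3 + (3/5)·R2: [0, 0, 0, 0]
2 nonzero rows, so rank(CA) = 2.

2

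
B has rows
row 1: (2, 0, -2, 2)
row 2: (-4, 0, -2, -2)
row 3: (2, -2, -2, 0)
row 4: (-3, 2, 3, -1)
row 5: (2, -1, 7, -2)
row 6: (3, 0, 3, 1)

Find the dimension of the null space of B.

Row reduce to echelon form.
R2 ← R2 + (2)·R1: [0, 0, -6, 2]
R3 ← R3 − R1: [0, -2, 0, -2]
R4 ← R4 + (3/2)·R1: [0, 2, 0, 2]
R5 ← R5 − R1: [0, -1, 9, -4]
R6 ← R6 − (3/2)·R1: [0, 0, 6, -2]
Swap R2 ↔ R3
R4 ← R4 + R2: [0, 0, 0, 0]
R5 ← R5 − (1/2)·R2: [0, 0, 9, -3]
R5 ← R5 + (3/2)·R3: [0, 0, 0, 0]
R6 ← R6 + R3: [0, 0, 0, 0]
3 nonzero rows, so rank(B) = 3.
B has 4 columns; by rank–nullity, nullity = 4 − 3 = 1.

1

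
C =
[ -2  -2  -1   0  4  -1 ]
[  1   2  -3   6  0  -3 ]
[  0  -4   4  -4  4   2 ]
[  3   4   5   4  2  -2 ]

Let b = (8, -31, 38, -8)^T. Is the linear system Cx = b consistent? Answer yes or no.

Row reduce the augmented matrix [C | b].
R2 ← R2 + (1/2)·R1: [0, 1, -7/2, 6, 2, -7/2, -27]
R4 ← R4 + (3/2)·R1: [0, 1, 7/2, 4, 8, -7/2, 4]
R3 ← R3 + (4)·R2: [0, 0, -10, 20, 12, -12, -70]
R4 ← R4 − R2: [0, 0, 7, -2, 6, 0, 31]
R4 ← R4 + (7/10)·R3: [0, 0, 0, 12, 72/5, -42/5, -18]
The echelon form has 4 nonzero rows, and every pivot lies in the first 6 columns, so rank(C) = rank([C|b]) = 4.
The system is consistent.

yes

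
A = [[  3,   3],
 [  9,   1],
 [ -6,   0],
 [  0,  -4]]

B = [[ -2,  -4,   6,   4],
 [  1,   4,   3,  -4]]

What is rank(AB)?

2

First compute AB:
[[ -3,   0,  27,   0],
 [-17, -32,  57,  32],
 [ 12,  24, -36, -24],
 [ -4, -16, -12,  16]]
Now row reduce the product.
R2 ← R2 − (17/3)·R1: [0, -32, -96, 32]
R3 ← R3 + (4)·R1: [0, 24, 72, -24]
R4 ← R4 − (4/3)·R1: [0, -16, -48, 16]
R3 ← R3 + (3/4)·R2: [0, 0, 0, 0]
R4 ← R4 − (1/2)·R2: [0, 0, 0, 0]
2 nonzero rows, so rank(AB) = 2.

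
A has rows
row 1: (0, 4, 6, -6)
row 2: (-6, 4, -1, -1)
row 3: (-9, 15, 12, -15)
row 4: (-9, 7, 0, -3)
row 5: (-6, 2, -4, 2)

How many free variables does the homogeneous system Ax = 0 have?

Row reduce to echelon form.
Swap R1 ↔ R2
R3 ← R3 − (3/2)·R1: [0, 9, 27/2, -27/2]
R4 ← R4 − (3/2)·R1: [0, 1, 3/2, -3/2]
R5 ← R5 − R1: [0, -2, -3, 3]
R3 ← R3 − (9/4)·R2: [0, 0, 0, 0]
R4 ← R4 − (1/4)·R2: [0, 0, 0, 0]
R5 ← R5 + (1/2)·R2: [0, 0, 0, 0]
2 nonzero rows, so rank(A) = 2.
A has 4 columns; by rank–nullity, nullity = 4 − 2 = 2.

2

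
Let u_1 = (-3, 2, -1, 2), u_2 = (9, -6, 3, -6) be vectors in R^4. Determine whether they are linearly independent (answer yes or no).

no

Form the matrix with these vectors as rows and row reduce.
R2 ← R2 + (3)·R1: [0, 0, 0, 0]
1 nonzero row, so the 2 vectors span a space of dimension 1.
Since 1 < 2, the vectors are linearly dependent.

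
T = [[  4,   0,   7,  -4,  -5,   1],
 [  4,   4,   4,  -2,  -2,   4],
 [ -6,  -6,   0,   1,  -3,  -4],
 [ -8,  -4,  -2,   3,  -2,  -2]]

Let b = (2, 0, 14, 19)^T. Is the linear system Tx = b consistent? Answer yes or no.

Row reduce the augmented matrix [T | b].
R2 ← R2 − R1: [0, 4, -3, 2, 3, 3, -2]
R3 ← R3 + (3/2)·R1: [0, -6, 21/2, -5, -21/2, -5/2, 17]
R4 ← R4 + (2)·R1: [0, -4, 12, -5, -12, 0, 23]
R3 ← R3 + (3/2)·R2: [0, 0, 6, -2, -6, 2, 14]
R4 ← R4 + R2: [0, 0, 9, -3, -9, 3, 21]
R4 ← R4 − (3/2)·R3: [0, 0, 0, 0, 0, 0, 0]
The echelon form has 3 nonzero rows, and every pivot lies in the first 6 columns, so rank(T) = rank([T|b]) = 3.
The system is consistent.

yes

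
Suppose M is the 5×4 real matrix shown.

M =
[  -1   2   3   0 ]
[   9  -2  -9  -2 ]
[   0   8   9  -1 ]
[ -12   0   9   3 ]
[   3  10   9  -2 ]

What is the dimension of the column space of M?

Row reduce to echelon form.
R2 ← R2 + (9)·R1: [0, 16, 18, -2]
R4 ← R4 − (12)·R1: [0, -24, -27, 3]
R5 ← R5 + (3)·R1: [0, 16, 18, -2]
R3 ← R3 − (1/2)·R2: [0, 0, 0, 0]
R4 ← R4 + (3/2)·R2: [0, 0, 0, 0]
R5 ← R5 − R2: [0, 0, 0, 0]
Echelon form has 2 nonzero rows, so rank(M) = 2.
The column space has dimension equal to the rank: 2.

2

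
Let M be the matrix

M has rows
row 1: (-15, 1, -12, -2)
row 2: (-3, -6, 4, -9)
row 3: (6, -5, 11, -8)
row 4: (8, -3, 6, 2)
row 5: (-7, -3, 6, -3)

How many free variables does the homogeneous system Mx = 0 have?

0

Row reduce to echelon form.
R2 ← R2 − (1/5)·R1: [0, -31/5, 32/5, -43/5]
R3 ← R3 + (2/5)·R1: [0, -23/5, 31/5, -44/5]
R4 ← R4 + (8/15)·R1: [0, -37/15, -2/5, 14/15]
R5 ← R5 − (7/15)·R1: [0, -52/15, 58/5, -31/15]
R3 ← R3 − (23/31)·R2: [0, 0, 45/31, -75/31]
R4 ← R4 − (37/93)·R2: [0, 0, -274/93, 135/31]
R5 ← R5 − (52/93)·R2: [0, 0, 746/93, 85/31]
R4 ← R4 + (274/135)·R3: [0, 0, 0, -5/9]
R5 ← R5 − (746/135)·R3: [0, 0, 0, 145/9]
R5 ← R5 + (29)·R4: [0, 0, 0, 0]
4 nonzero rows, so rank(M) = 4.
M has 4 columns; by rank–nullity, nullity = 4 − 4 = 0.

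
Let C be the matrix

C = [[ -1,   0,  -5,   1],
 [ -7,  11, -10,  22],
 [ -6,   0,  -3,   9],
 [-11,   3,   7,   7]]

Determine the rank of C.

Row reduce to echelon form.
R2 ← R2 − (7)·R1: [0, 11, 25, 15]
R3 ← R3 − (6)·R1: [0, 0, 27, 3]
R4 ← R4 − (11)·R1: [0, 3, 62, -4]
R4 ← R4 − (3/11)·R2: [0, 0, 607/11, -89/11]
R4 ← R4 − (607/297)·R3: [0, 0, 0, -128/9]
Echelon form has 4 nonzero rows, so rank(C) = 4.

4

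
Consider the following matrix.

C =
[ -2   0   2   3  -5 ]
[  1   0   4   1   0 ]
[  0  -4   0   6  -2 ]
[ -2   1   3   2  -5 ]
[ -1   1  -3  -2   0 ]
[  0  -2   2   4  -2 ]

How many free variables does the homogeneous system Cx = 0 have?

Row reduce to echelon form.
R2 ← R2 + (1/2)·R1: [0, 0, 5, 5/2, -5/2]
R4 ← R4 − R1: [0, 1, 1, -1, 0]
R5 ← R5 − (1/2)·R1: [0, 1, -4, -7/2, 5/2]
Swap R2 ↔ R3
R4 ← R4 + (1/4)·R2: [0, 0, 1, 1/2, -1/2]
R5 ← R5 + (1/4)·R2: [0, 0, -4, -2, 2]
R6 ← R6 − (1/2)·R2: [0, 0, 2, 1, -1]
R4 ← R4 − (1/5)·R3: [0, 0, 0, 0, 0]
R5 ← R5 + (4/5)·R3: [0, 0, 0, 0, 0]
R6 ← R6 − (2/5)·R3: [0, 0, 0, 0, 0]
3 nonzero rows, so rank(C) = 3.
C has 5 columns; by rank–nullity, nullity = 5 − 3 = 2.

2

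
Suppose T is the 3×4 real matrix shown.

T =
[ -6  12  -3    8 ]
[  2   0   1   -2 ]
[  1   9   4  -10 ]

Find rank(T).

3

Row reduce to echelon form.
R2 ← R2 + (1/3)·R1: [0, 4, 0, 2/3]
R3 ← R3 + (1/6)·R1: [0, 11, 7/2, -26/3]
R3 ← R3 − (11/4)·R2: [0, 0, 7/2, -21/2]
Echelon form has 3 nonzero rows, so rank(T) = 3.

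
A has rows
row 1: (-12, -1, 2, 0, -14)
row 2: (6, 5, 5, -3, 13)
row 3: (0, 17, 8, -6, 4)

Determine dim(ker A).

Row reduce to echelon form.
R2 ← R2 + (1/2)·R1: [0, 9/2, 6, -3, 6]
R3 ← R3 − (34/9)·R2: [0, 0, -44/3, 16/3, -56/3]
3 nonzero rows, so rank(A) = 3.
A has 5 columns; by rank–nullity, nullity = 5 − 3 = 2.

2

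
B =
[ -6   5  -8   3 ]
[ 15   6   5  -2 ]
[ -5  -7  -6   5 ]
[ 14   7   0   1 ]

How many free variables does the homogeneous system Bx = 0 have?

Row reduce to echelon form.
R2 ← R2 + (5/2)·R1: [0, 37/2, -15, 11/2]
R3 ← R3 − (5/6)·R1: [0, -67/6, 2/3, 5/2]
R4 ← R4 + (7/3)·R1: [0, 56/3, -56/3, 8]
R3 ← R3 + (67/111)·R2: [0, 0, -931/111, 646/111]
R4 ← R4 − (112/111)·R2: [0, 0, -392/111, 272/111]
R4 ← R4 − (8/19)·R3: [0, 0, 0, 0]
3 nonzero rows, so rank(B) = 3.
B has 4 columns; by rank–nullity, nullity = 4 − 3 = 1.

1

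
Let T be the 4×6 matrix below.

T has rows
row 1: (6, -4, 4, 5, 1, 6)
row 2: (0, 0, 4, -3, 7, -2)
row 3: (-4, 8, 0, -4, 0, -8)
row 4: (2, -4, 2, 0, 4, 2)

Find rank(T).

4

Row reduce to echelon form.
R3 ← R3 + (2/3)·R1: [0, 16/3, 8/3, -2/3, 2/3, -4]
R4 ← R4 − (1/3)·R1: [0, -8/3, 2/3, -5/3, 11/3, 0]
Swap R2 ↔ R3
R4 ← R4 + (1/2)·R2: [0, 0, 2, -2, 4, -2]
R4 ← R4 − (1/2)·R3: [0, 0, 0, -1/2, 1/2, -1]
Echelon form has 4 nonzero rows, so rank(T) = 4.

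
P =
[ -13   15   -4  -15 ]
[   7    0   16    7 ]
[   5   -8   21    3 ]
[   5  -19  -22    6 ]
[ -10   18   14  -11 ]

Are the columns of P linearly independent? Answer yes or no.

yes

Row reduce P to echelon form.
R2 ← R2 + (7/13)·R1: [0, 105/13, 180/13, -14/13]
R3 ← R3 + (5/13)·R1: [0, -29/13, 253/13, -36/13]
R4 ← R4 + (5/13)·R1: [0, -172/13, -306/13, 3/13]
R5 ← R5 − (10/13)·R1: [0, 84/13, 222/13, 7/13]
R3 ← R3 + (29/105)·R2: [0, 0, 163/7, -46/15]
R4 ← R4 + (172/105)·R2: [0, 0, -6/7, -23/15]
R5 ← R5 − (4/5)·R2: [0, 0, 6, 7/5]
R4 ← R4 + (6/163)·R3: [0, 0, 0, -805/489]
R5 ← R5 − (42/163)·R3: [0, 0, 0, 357/163]
R5 ← R5 + (153/115)·R4: [0, 0, 0, 0]
4 pivots among 4 columns.
Every column is a pivot column, so the columns are linearly independent.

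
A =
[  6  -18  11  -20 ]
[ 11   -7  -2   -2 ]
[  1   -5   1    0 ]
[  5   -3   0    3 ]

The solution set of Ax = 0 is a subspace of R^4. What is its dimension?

0

Row reduce to echelon form.
R2 ← R2 − (11/6)·R1: [0, 26, -133/6, 104/3]
R3 ← R3 − (1/6)·R1: [0, -2, -5/6, 10/3]
R4 ← R4 − (5/6)·R1: [0, 12, -55/6, 59/3]
R3 ← R3 + (1/13)·R2: [0, 0, -33/13, 6]
R4 ← R4 − (6/13)·R2: [0, 0, 83/78, 11/3]
R4 ← R4 + (83/198)·R3: [0, 0, 0, 68/11]
4 nonzero rows, so rank(A) = 4.
A has 4 columns; by rank–nullity, nullity = 4 − 4 = 0.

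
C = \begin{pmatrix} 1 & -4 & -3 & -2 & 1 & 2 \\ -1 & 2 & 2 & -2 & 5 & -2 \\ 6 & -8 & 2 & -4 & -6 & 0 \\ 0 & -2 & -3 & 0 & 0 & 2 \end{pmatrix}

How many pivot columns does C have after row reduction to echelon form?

3

Row reduce to echelon form.
R2 ← R2 + R1: [0, -2, -1, -4, 6, 0]
R3 ← R3 − (6)·R1: [0, 16, 20, 8, -12, -12]
R3 ← R3 + (8)·R2: [0, 0, 12, -24, 36, -12]
R4 ← R4 − R2: [0, 0, -2, 4, -6, 2]
R4 ← R4 + (1/6)·R3: [0, 0, 0, 0, 0, 0]
Echelon form has 3 nonzero rows, so rank(C) = 3.
Each nonzero row contributes one pivot column: 3 pivot columns.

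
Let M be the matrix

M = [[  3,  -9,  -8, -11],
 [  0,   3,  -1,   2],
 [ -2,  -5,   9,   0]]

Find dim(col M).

2

Row reduce to echelon form.
R3 ← R3 + (2/3)·R1: [0, -11, 11/3, -22/3]
R3 ← R3 + (11/3)·R2: [0, 0, 0, 0]
Echelon form has 2 nonzero rows, so rank(M) = 2.
The column space has dimension equal to the rank: 2.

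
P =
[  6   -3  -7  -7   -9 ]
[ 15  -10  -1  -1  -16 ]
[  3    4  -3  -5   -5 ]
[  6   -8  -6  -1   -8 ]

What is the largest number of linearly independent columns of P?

Row reduce to echelon form.
R2 ← R2 − (5/2)·R1: [0, -5/2, 33/2, 33/2, 13/2]
R3 ← R3 − (1/2)·R1: [0, 11/2, 1/2, -3/2, -1/2]
R4 ← R4 − R1: [0, -5, 1, 6, 1]
R3 ← R3 + (11/5)·R2: [0, 0, 184/5, 174/5, 69/5]
R4 ← R4 − (2)·R2: [0, 0, -32, -27, -12]
R4 ← R4 + (20/23)·R3: [0, 0, 0, 75/23, 0]
Echelon form has 4 nonzero rows, so rank(P) = 4.
The rank gives the maximum number of linearly independent columns: 4.

4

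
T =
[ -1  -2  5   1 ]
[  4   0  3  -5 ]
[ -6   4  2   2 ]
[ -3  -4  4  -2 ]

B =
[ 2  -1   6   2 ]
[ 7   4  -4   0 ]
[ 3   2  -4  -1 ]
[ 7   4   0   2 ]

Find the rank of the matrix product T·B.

4

First compute TB:
[[  6,   7, -18,  -5],
 [-18, -18,  12,  -5],
 [ 36,  34, -60, -10],
 [-36, -13, -18, -14]]
Now row reduce the product.
R2 ← R2 + (3)·R1: [0, 3, -42, -20]
R3 ← R3 − (6)·R1: [0, -8, 48, 20]
R4 ← R4 + (6)·R1: [0, 29, -126, -44]
R3 ← R3 + (8/3)·R2: [0, 0, -64, -100/3]
R4 ← R4 − (29/3)·R2: [0, 0, 280, 448/3]
R4 ← R4 + (35/8)·R3: [0, 0, 0, 7/2]
4 nonzero rows, so rank(TB) = 4.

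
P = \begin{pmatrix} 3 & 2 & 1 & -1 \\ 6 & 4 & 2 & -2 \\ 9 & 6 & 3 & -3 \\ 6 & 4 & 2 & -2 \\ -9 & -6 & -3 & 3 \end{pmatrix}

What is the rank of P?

Row reduce to echelon form.
R2 ← R2 − (2)·R1: [0, 0, 0, 0]
R3 ← R3 − (3)·R1: [0, 0, 0, 0]
R4 ← R4 − (2)·R1: [0, 0, 0, 0]
R5 ← R5 + (3)·R1: [0, 0, 0, 0]
Echelon form has 1 nonzero row, so rank(P) = 1.

1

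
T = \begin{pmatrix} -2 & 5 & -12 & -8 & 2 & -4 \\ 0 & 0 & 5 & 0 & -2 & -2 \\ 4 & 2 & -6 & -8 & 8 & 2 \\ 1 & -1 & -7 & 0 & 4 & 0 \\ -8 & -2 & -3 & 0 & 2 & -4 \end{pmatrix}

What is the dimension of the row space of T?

5

Row reduce to echelon form.
R3 ← R3 + (2)·R1: [0, 12, -30, -24, 12, -6]
R4 ← R4 + (1/2)·R1: [0, 3/2, -13, -4, 5, -2]
R5 ← R5 − (4)·R1: [0, -22, 45, 32, -6, 12]
Swap R2 ↔ R3
R4 ← R4 − (1/8)·R2: [0, 0, -37/4, -1, 7/2, -5/4]
R5 ← R5 + (11/6)·R2: [0, 0, -10, -12, 16, 1]
R4 ← R4 + (37/20)·R3: [0, 0, 0, -1, -1/5, -99/20]
R5 ← R5 + (2)·R3: [0, 0, 0, -12, 12, -3]
R5 ← R5 − (12)·R4: [0, 0, 0, 0, 72/5, 282/5]
Echelon form has 5 nonzero rows, so rank(T) = 5.
The row space has dimension equal to the rank: 5.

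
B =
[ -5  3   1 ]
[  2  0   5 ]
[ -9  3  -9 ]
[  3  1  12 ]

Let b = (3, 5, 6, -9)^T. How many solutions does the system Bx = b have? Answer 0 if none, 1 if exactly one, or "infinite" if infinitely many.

0

Row reduce the augmented matrix [B | b].
R2 ← R2 + (2/5)·R1: [0, 6/5, 27/5, 31/5]
R3 ← R3 − (9/5)·R1: [0, -12/5, -54/5, 3/5]
R4 ← R4 + (3/5)·R1: [0, 14/5, 63/5, -36/5]
R3 ← R3 + (2)·R2: [0, 0, 0, 13]
R4 ← R4 − (7/3)·R2: [0, 0, 0, -65/3]
R4 ← R4 + (5/3)·R3: [0, 0, 0, 0]
The echelon form has 3 nonzero rows; the last pivot sits in the augmented column, so rank(B) = 2 but rank([B|b]) = 3.
Since the ranks differ, the system is inconsistent.
It has no solutions.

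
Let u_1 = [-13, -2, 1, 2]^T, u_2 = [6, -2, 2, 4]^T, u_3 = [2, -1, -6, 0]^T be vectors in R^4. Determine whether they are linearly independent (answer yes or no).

yes

Form the matrix with these vectors as rows and row reduce.
R2 ← R2 + (6/13)·R1: [0, -38/13, 32/13, 64/13]
R3 ← R3 + (2/13)·R1: [0, -17/13, -76/13, 4/13]
R3 ← R3 − (17/38)·R2: [0, 0, -132/19, -36/19]
3 nonzero rows, so the 3 vectors span a space of dimension 3.
Since 3 = 3, the vectors are linearly independent.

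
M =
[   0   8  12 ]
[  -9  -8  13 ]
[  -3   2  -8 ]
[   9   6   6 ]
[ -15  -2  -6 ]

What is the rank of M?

3

Row reduce to echelon form.
Swap R1 ↔ R2
R3 ← R3 − (1/3)·R1: [0, 14/3, -37/3]
R4 ← R4 + R1: [0, -2, 19]
R5 ← R5 − (5/3)·R1: [0, 34/3, -83/3]
R3 ← R3 − (7/12)·R2: [0, 0, -58/3]
R4 ← R4 + (1/4)·R2: [0, 0, 22]
R5 ← R5 − (17/12)·R2: [0, 0, -134/3]
R4 ← R4 + (33/29)·R3: [0, 0, 0]
R5 ← R5 − (67/29)·R3: [0, 0, 0]
Echelon form has 3 nonzero rows, so rank(M) = 3.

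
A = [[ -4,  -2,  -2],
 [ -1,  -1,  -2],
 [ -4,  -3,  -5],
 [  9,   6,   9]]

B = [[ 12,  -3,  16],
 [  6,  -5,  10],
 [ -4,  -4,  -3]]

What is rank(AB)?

First compute AB:
[[-52,  30, -78],
 [-10,  16, -20],
 [-46,  47, -79],
 [108, -93, 177]]
Now row reduce the product.
R2 ← R2 − (5/26)·R1: [0, 133/13, -5]
R3 ← R3 − (23/26)·R1: [0, 266/13, -10]
R4 ← R4 + (27/13)·R1: [0, -399/13, 15]
R3 ← R3 − (2)·R2: [0, 0, 0]
R4 ← R4 + (3)·R2: [0, 0, 0]
2 nonzero rows, so rank(AB) = 2.

2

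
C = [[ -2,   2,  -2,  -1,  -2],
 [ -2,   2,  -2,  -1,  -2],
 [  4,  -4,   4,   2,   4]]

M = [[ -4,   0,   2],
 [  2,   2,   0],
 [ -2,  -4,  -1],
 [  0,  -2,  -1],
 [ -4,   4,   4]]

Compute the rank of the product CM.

First compute CM:
[[ 24,   6,  -9],
 [ 24,   6,  -9],
 [-48, -12,  18]]
Now row reduce the product.
R2 ← R2 − R1: [0, 0, 0]
R3 ← R3 + (2)·R1: [0, 0, 0]
1 nonzero row, so rank(CM) = 1.

1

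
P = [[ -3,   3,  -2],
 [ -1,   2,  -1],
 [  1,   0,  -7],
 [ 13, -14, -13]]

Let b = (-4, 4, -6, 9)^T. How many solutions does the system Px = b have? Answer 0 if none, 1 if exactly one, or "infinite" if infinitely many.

Row reduce the augmented matrix [P | b].
R2 ← R2 − (1/3)·R1: [0, 1, -1/3, 16/3]
R3 ← R3 + (1/3)·R1: [0, 1, -23/3, -22/3]
R4 ← R4 + (13/3)·R1: [0, -1, -65/3, -25/3]
R3 ← R3 − R2: [0, 0, -22/3, -38/3]
R4 ← R4 + R2: [0, 0, -22, -3]
R4 ← R4 − (3)·R3: [0, 0, 0, 35]
The echelon form has 4 nonzero rows; the last pivot sits in the augmented column, so rank(P) = 3 but rank([P|b]) = 4.
Since the ranks differ, the system is inconsistent.
It has no solutions.

0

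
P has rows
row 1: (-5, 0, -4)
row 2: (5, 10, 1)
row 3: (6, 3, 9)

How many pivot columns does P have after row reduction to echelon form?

3

Row reduce to echelon form.
R2 ← R2 + R1: [0, 10, -3]
R3 ← R3 + (6/5)·R1: [0, 3, 21/5]
R3 ← R3 − (3/10)·R2: [0, 0, 51/10]
Echelon form has 3 nonzero rows, so rank(P) = 3.
Each nonzero row contributes one pivot column: 3 pivot columns.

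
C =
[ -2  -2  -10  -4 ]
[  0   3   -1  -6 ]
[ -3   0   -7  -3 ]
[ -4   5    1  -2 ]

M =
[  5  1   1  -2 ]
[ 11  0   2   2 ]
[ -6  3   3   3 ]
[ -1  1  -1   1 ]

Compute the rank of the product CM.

3

First compute CM:
[[ 32, -36, -32, -34],
 [ 45,  -9,   9,  -3],
 [ 30, -27, -21, -18],
 [ 31,  -3,  11,  19]]
Now row reduce the product.
R2 ← R2 − (45/32)·R1: [0, 333/8, 54, 717/16]
R3 ← R3 − (15/16)·R1: [0, 27/4, 9, 111/8]
R4 ← R4 − (31/32)·R1: [0, 255/8, 42, 831/16]
R3 ← R3 − (6/37)·R2: [0, 0, 9/37, 489/74]
R4 ← R4 − (85/111)·R2: [0, 0, 24/37, 652/37]
R4 ← R4 − (8/3)·R3: [0, 0, 0, 0]
3 nonzero rows, so rank(CM) = 3.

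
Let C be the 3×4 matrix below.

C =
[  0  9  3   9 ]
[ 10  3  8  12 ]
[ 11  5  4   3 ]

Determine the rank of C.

3

Row reduce to echelon form.
Swap R1 ↔ R2
R3 ← R3 − (11/10)·R1: [0, 17/10, -24/5, -51/5]
R3 ← R3 − (17/90)·R2: [0, 0, -161/30, -119/10]
Echelon form has 3 nonzero rows, so rank(C) = 3.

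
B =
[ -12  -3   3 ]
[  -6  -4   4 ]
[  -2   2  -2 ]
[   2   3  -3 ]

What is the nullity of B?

1

Row reduce to echelon form.
R2 ← R2 − (1/2)·R1: [0, -5/2, 5/2]
R3 ← R3 − (1/6)·R1: [0, 5/2, -5/2]
R4 ← R4 + (1/6)·R1: [0, 5/2, -5/2]
R3 ← R3 + R2: [0, 0, 0]
R4 ← R4 + R2: [0, 0, 0]
2 nonzero rows, so rank(B) = 2.
B has 3 columns; by rank–nullity, nullity = 3 − 2 = 1.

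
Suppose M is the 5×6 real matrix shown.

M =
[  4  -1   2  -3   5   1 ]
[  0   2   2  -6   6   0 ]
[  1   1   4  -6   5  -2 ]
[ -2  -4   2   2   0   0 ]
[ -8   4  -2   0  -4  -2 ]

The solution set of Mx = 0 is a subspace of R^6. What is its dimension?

2

Row reduce to echelon form.
R3 ← R3 − (1/4)·R1: [0, 5/4, 7/2, -21/4, 15/4, -9/4]
R4 ← R4 + (1/2)·R1: [0, -9/2, 3, 1/2, 5/2, 1/2]
R5 ← R5 + (2)·R1: [0, 2, 2, -6, 6, 0]
R3 ← R3 − (5/8)·R2: [0, 0, 9/4, -3/2, 0, -9/4]
R4 ← R4 + (9/4)·R2: [0, 0, 15/2, -13, 16, 1/2]
R5 ← R5 − R2: [0, 0, 0, 0, 0, 0]
R4 ← R4 − (10/3)·R3: [0, 0, 0, -8, 16, 8]
4 nonzero rows, so rank(M) = 4.
M has 6 columns; by rank–nullity, nullity = 6 − 4 = 2.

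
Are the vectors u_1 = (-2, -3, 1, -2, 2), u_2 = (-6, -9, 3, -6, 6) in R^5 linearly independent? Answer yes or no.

Form the matrix with these vectors as rows and row reduce.
R2 ← R2 − (3)·R1: [0, 0, 0, 0, 0]
1 nonzero row, so the 2 vectors span a space of dimension 1.
Since 1 < 2, the vectors are linearly dependent.

no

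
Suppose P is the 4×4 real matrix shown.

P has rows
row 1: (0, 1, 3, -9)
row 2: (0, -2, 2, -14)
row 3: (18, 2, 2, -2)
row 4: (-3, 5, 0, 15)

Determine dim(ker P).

Row reduce to echelon form.
Swap R1 ↔ R3
R4 ← R4 + (1/6)·R1: [0, 16/3, 1/3, 44/3]
R3 ← R3 + (1/2)·R2: [0, 0, 4, -16]
R4 ← R4 + (8/3)·R2: [0, 0, 17/3, -68/3]
R4 ← R4 − (17/12)·R3: [0, 0, 0, 0]
3 nonzero rows, so rank(P) = 3.
P has 4 columns; by rank–nullity, nullity = 4 − 3 = 1.

1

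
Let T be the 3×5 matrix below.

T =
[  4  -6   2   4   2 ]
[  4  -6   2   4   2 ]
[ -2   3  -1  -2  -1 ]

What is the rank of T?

1

Row reduce to echelon form.
R2 ← R2 − R1: [0, 0, 0, 0, 0]
R3 ← R3 + (1/2)·R1: [0, 0, 0, 0, 0]
Echelon form has 1 nonzero row, so rank(T) = 1.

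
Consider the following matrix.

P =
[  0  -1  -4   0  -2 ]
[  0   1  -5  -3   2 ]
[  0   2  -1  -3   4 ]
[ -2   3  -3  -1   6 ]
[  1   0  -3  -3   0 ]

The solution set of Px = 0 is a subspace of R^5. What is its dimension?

Row reduce to echelon form.
Swap R1 ↔ R4
R5 ← R5 + (1/2)·R1: [0, 3/2, -9/2, -7/2, 3]
R3 ← R3 − (2)·R2: [0, 0, 9, 3, 0]
R4 ← R4 + R2: [0, 0, -9, -3, 0]
R5 ← R5 − (3/2)·R2: [0, 0, 3, 1, 0]
R4 ← R4 + R3: [0, 0, 0, 0, 0]
R5 ← R5 − (1/3)·R3: [0, 0, 0, 0, 0]
3 nonzero rows, so rank(P) = 3.
P has 5 columns; by rank–nullity, nullity = 5 − 3 = 2.

2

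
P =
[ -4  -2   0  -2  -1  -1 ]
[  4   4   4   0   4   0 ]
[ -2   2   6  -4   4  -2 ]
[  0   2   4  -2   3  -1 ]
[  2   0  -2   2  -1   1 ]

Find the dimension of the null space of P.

Row reduce to echelon form.
R2 ← R2 + R1: [0, 2, 4, -2, 3, -1]
R3 ← R3 − (1/2)·R1: [0, 3, 6, -3, 9/2, -3/2]
R5 ← R5 + (1/2)·R1: [0, -1, -2, 1, -3/2, 1/2]
R3 ← R3 − (3/2)·R2: [0, 0, 0, 0, 0, 0]
R4 ← R4 − R2: [0, 0, 0, 0, 0, 0]
R5 ← R5 + (1/2)·R2: [0, 0, 0, 0, 0, 0]
2 nonzero rows, so rank(P) = 2.
P has 6 columns; by rank–nullity, nullity = 6 − 2 = 4.

4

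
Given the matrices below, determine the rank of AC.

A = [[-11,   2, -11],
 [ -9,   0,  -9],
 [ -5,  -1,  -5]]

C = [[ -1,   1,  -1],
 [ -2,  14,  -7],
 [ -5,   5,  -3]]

2

First compute AC:
[[ 62, -38,  30],
 [ 54, -54,  36],
 [ 32, -44,  27]]
Now row reduce the product.
R2 ← R2 − (27/31)·R1: [0, -648/31, 306/31]
R3 ← R3 − (16/31)·R1: [0, -756/31, 357/31]
R3 ← R3 − (7/6)·R2: [0, 0, 0]
2 nonzero rows, so rank(AC) = 2.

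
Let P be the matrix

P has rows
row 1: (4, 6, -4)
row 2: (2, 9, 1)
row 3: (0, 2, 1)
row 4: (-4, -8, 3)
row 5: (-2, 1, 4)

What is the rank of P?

2

Row reduce to echelon form.
R2 ← R2 − (1/2)·R1: [0, 6, 3]
R4 ← R4 + R1: [0, -2, -1]
R5 ← R5 + (1/2)·R1: [0, 4, 2]
R3 ← R3 − (1/3)·R2: [0, 0, 0]
R4 ← R4 + (1/3)·R2: [0, 0, 0]
R5 ← R5 − (2/3)·R2: [0, 0, 0]
Echelon form has 2 nonzero rows, so rank(P) = 2.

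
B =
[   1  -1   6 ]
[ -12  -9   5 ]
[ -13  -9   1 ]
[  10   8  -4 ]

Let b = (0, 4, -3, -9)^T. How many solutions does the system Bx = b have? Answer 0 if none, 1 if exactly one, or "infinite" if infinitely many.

Row reduce the augmented matrix [B | b].
R2 ← R2 + (12)·R1: [0, -21, 77, 4]
R3 ← R3 + (13)·R1: [0, -22, 79, -3]
R4 ← R4 − (10)·R1: [0, 18, -64, -9]
R3 ← R3 − (22/21)·R2: [0, 0, -5/3, -151/21]
R4 ← R4 + (6/7)·R2: [0, 0, 2, -39/7]
R4 ← R4 + (6/5)·R3: [0, 0, 0, -71/5]
The echelon form has 4 nonzero rows; the last pivot sits in the augmented column, so rank(B) = 3 but rank([B|b]) = 4.
Since the ranks differ, the system is inconsistent.
It has no solutions.

0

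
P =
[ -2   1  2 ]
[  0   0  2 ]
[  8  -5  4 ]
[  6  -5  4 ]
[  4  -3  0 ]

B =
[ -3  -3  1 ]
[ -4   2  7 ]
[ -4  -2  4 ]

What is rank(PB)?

First compute PB:
[[ -6,   4,  13],
 [ -8,  -4,   8],
 [-20, -42, -11],
 [-14, -36, -13],
 [  0, -18, -17]]
Now row reduce the product.
R2 ← R2 − (4/3)·R1: [0, -28/3, -28/3]
R3 ← R3 − (10/3)·R1: [0, -166/3, -163/3]
R4 ← R4 − (7/3)·R1: [0, -136/3, -130/3]
R3 ← R3 − (83/14)·R2: [0, 0, 1]
R4 ← R4 − (34/7)·R2: [0, 0, 2]
R5 ← R5 − (27/14)·R2: [0, 0, 1]
R4 ← R4 − (2)·R3: [0, 0, 0]
R5 ← R5 − R3: [0, 0, 0]
3 nonzero rows, so rank(PB) = 3.

3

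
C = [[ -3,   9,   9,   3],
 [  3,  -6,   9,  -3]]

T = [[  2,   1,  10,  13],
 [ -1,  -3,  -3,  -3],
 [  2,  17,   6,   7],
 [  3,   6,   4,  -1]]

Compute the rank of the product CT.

2

First compute CT:
[[ 12, 141,   9,  -6],
 [ 21, 156,  90, 123]]
Now row reduce the product.
R2 ← R2 − (7/4)·R1: [0, -363/4, 297/4, 267/2]
2 nonzero rows, so rank(CT) = 2.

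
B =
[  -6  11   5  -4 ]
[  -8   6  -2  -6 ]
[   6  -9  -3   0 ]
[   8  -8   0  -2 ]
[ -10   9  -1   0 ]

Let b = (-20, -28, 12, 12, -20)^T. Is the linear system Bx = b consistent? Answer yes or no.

yes

Row reduce the augmented matrix [B | b].
R2 ← R2 − (4/3)·R1: [0, -26/3, -26/3, -2/3, -4/3]
R3 ← R3 + R1: [0, 2, 2, -4, -8]
R4 ← R4 + (4/3)·R1: [0, 20/3, 20/3, -22/3, -44/3]
R5 ← R5 − (5/3)·R1: [0, -28/3, -28/3, 20/3, 40/3]
R3 ← R3 + (3/13)·R2: [0, 0, 0, -54/13, -108/13]
R4 ← R4 + (10/13)·R2: [0, 0, 0, -102/13, -204/13]
R5 ← R5 − (14/13)·R2: [0, 0, 0, 96/13, 192/13]
R4 ← R4 − (17/9)·R3: [0, 0, 0, 0, 0]
R5 ← R5 + (16/9)·R3: [0, 0, 0, 0, 0]
The echelon form has 3 nonzero rows, and every pivot lies in the first 4 columns, so rank(B) = rank([B|b]) = 3.
The system is consistent.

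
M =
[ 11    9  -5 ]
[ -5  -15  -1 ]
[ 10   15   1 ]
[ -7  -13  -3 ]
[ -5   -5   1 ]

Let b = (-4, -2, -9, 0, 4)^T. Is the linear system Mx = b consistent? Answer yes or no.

Row reduce the augmented matrix [M | b].
R2 ← R2 + (5/11)·R1: [0, -120/11, -36/11, -42/11]
R3 ← R3 − (10/11)·R1: [0, 75/11, 61/11, -59/11]
R4 ← R4 + (7/11)·R1: [0, -80/11, -68/11, -28/11]
R5 ← R5 + (5/11)·R1: [0, -10/11, -14/11, 24/11]
R3 ← R3 + (5/8)·R2: [0, 0, 7/2, -31/4]
R4 ← R4 − (2/3)·R2: [0, 0, -4, 0]
R5 ← R5 − (1/12)·R2: [0, 0, -1, 5/2]
R4 ← R4 + (8/7)·R3: [0, 0, 0, -62/7]
R5 ← R5 + (2/7)·R3: [0, 0, 0, 2/7]
R5 ← R5 + (1/31)·R4: [0, 0, 0, 0]
The echelon form has 4 nonzero rows; the last pivot sits in the augmented column, so rank(M) = 3 but rank([M|b]) = 4.
Since the ranks differ, the system is inconsistent.

no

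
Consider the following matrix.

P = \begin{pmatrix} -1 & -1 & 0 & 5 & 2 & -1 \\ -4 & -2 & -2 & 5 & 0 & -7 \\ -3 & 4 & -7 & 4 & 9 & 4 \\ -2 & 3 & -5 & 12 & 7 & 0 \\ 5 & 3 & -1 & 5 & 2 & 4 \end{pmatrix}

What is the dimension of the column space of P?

5

Row reduce to echelon form.
R2 ← R2 − (4)·R1: [0, 2, -2, -15, -8, -3]
R3 ← R3 − (3)·R1: [0, 7, -7, -11, 3, 7]
R4 ← R4 − (2)·R1: [0, 5, -5, 2, 3, 2]
R5 ← R5 + (5)·R1: [0, -2, -1, 30, 12, -1]
R3 ← R3 − (7/2)·R2: [0, 0, 0, 83/2, 31, 35/2]
R4 ← R4 − (5/2)·R2: [0, 0, 0, 79/2, 23, 19/2]
R5 ← R5 + R2: [0, 0, -3, 15, 4, -4]
Swap R3 ↔ R5
R5 ← R5 − (83/79)·R4: [0, 0, 0, 0, 540/79, 594/79]
Echelon form has 5 nonzero rows, so rank(P) = 5.
The column space has dimension equal to the rank: 5.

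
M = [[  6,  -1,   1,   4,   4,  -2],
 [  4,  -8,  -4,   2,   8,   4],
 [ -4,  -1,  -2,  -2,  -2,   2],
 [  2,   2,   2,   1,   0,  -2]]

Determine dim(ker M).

Row reduce to echelon form.
R2 ← R2 − (2/3)·R1: [0, -22/3, -14/3, -2/3, 16/3, 16/3]
R3 ← R3 + (2/3)·R1: [0, -5/3, -4/3, 2/3, 2/3, 2/3]
R4 ← R4 − (1/3)·R1: [0, 7/3, 5/3, -1/3, -4/3, -4/3]
R3 ← R3 − (5/22)·R2: [0, 0, -3/11, 9/11, -6/11, -6/11]
R4 ← R4 + (7/22)·R2: [0, 0, 2/11, -6/11, 4/11, 4/11]
R4 ← R4 + (2/3)·R3: [0, 0, 0, 0, 0, 0]
3 nonzero rows, so rank(M) = 3.
M has 6 columns; by rank–nullity, nullity = 6 − 3 = 3.

3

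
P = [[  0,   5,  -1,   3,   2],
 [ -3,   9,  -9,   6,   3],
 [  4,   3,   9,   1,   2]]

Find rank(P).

2

Row reduce to echelon form.
Swap R1 ↔ R2
R3 ← R3 + (4/3)·R1: [0, 15, -3, 9, 6]
R3 ← R3 − (3)·R2: [0, 0, 0, 0, 0]
Echelon form has 2 nonzero rows, so rank(P) = 2.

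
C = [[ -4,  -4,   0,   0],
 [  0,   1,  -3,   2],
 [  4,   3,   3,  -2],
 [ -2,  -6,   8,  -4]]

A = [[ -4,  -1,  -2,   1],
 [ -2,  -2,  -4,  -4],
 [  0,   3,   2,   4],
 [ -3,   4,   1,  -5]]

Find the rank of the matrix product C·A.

First compute CA:
[[ 24,  12,  24,  12],
 [ -8,  -3,  -8, -26],
 [-16,  -9, -16,  14],
 [ 32,  22,  40,  74]]
Now row reduce the product.
R2 ← R2 + (1/3)·R1: [0, 1, 0, -22]
R3 ← R3 + (2/3)·R1: [0, -1, 0, 22]
R4 ← R4 − (4/3)·R1: [0, 6, 8, 58]
R3 ← R3 + R2: [0, 0, 0, 0]
R4 ← R4 − (6)·R2: [0, 0, 8, 190]
Swap R3 ↔ R4
3 nonzero rows, so rank(CA) = 3.

3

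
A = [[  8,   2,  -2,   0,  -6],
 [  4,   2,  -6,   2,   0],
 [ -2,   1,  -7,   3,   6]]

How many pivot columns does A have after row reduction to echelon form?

Row reduce to echelon form.
R2 ← R2 − (1/2)·R1: [0, 1, -5, 2, 3]
R3 ← R3 + (1/4)·R1: [0, 3/2, -15/2, 3, 9/2]
R3 ← R3 − (3/2)·R2: [0, 0, 0, 0, 0]
Echelon form has 2 nonzero rows, so rank(A) = 2.
Each nonzero row contributes one pivot column: 2 pivot columns.

2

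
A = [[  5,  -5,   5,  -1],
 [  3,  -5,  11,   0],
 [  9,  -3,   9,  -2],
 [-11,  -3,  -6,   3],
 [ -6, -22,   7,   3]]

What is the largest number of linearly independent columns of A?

Row reduce to echelon form.
R2 ← R2 − (3/5)·R1: [0, -2, 8, 3/5]
R3 ← R3 − (9/5)·R1: [0, 6, 0, -1/5]
R4 ← R4 + (11/5)·R1: [0, -14, 5, 4/5]
R5 ← R5 + (6/5)·R1: [0, -28, 13, 9/5]
R3 ← R3 + (3)·R2: [0, 0, 24, 8/5]
R4 ← R4 − (7)·R2: [0, 0, -51, -17/5]
R5 ← R5 − (14)·R2: [0, 0, -99, -33/5]
R4 ← R4 + (17/8)·R3: [0, 0, 0, 0]
R5 ← R5 + (33/8)·R3: [0, 0, 0, 0]
Echelon form has 3 nonzero rows, so rank(A) = 3.
The rank gives the maximum number of linearly independent columns: 3.

3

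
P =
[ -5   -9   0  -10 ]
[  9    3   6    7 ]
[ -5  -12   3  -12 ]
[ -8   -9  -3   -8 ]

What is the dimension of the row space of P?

Row reduce to echelon form.
R2 ← R2 + (9/5)·R1: [0, -66/5, 6, -11]
R3 ← R3 − R1: [0, -3, 3, -2]
R4 ← R4 − (8/5)·R1: [0, 27/5, -3, 8]
R3 ← R3 − (5/22)·R2: [0, 0, 18/11, 1/2]
R4 ← R4 + (9/22)·R2: [0, 0, -6/11, 7/2]
R4 ← R4 + (1/3)·R3: [0, 0, 0, 11/3]
Echelon form has 4 nonzero rows, so rank(P) = 4.
The row space has dimension equal to the rank: 4.

4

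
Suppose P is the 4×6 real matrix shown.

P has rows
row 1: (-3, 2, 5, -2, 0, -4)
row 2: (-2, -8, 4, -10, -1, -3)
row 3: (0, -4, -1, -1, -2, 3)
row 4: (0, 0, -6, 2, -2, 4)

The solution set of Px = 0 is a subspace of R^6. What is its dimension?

Row reduce to echelon form.
R2 ← R2 − (2/3)·R1: [0, -28/3, 2/3, -26/3, -1, -1/3]
R3 ← R3 − (3/7)·R2: [0, 0, -9/7, 19/7, -11/7, 22/7]
R4 ← R4 − (14/3)·R3: [0, 0, 0, -32/3, 16/3, -32/3]
4 nonzero rows, so rank(P) = 4.
P has 6 columns; by rank–nullity, nullity = 6 − 4 = 2.

2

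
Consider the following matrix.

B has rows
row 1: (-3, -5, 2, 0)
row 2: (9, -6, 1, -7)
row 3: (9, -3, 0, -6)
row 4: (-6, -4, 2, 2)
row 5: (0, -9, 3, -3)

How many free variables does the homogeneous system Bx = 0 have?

2

Row reduce to echelon form.
R2 ← R2 + (3)·R1: [0, -21, 7, -7]
R3 ← R3 + (3)·R1: [0, -18, 6, -6]
R4 ← R4 − (2)·R1: [0, 6, -2, 2]
R3 ← R3 − (6/7)·R2: [0, 0, 0, 0]
R4 ← R4 + (2/7)·R2: [0, 0, 0, 0]
R5 ← R5 − (3/7)·R2: [0, 0, 0, 0]
2 nonzero rows, so rank(B) = 2.
B has 4 columns; by rank–nullity, nullity = 4 − 2 = 2.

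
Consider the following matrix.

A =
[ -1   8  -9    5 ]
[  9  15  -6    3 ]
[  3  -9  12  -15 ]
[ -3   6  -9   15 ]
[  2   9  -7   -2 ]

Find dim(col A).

Row reduce to echelon form.
R2 ← R2 + (9)·R1: [0, 87, -87, 48]
R3 ← R3 + (3)·R1: [0, 15, -15, 0]
R4 ← R4 − (3)·R1: [0, -18, 18, 0]
R5 ← R5 + (2)·R1: [0, 25, -25, 8]
R3 ← R3 − (5/29)·R2: [0, 0, 0, -240/29]
R4 ← R4 + (6/29)·R2: [0, 0, 0, 288/29]
R5 ← R5 − (25/87)·R2: [0, 0, 0, -168/29]
R4 ← R4 + (6/5)·R3: [0, 0, 0, 0]
R5 ← R5 − (7/10)·R3: [0, 0, 0, 0]
Echelon form has 3 nonzero rows, so rank(A) = 3.
The column space has dimension equal to the rank: 3.

3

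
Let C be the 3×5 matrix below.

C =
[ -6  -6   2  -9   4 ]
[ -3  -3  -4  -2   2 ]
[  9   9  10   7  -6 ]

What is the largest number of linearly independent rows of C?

2

Row reduce to echelon form.
R2 ← R2 − (1/2)·R1: [0, 0, -5, 5/2, 0]
R3 ← R3 + (3/2)·R1: [0, 0, 13, -13/2, 0]
R3 ← R3 + (13/5)·R2: [0, 0, 0, 0, 0]
Echelon form has 2 nonzero rows, so rank(C) = 2.
The rank gives the maximum number of linearly independent rows: 2.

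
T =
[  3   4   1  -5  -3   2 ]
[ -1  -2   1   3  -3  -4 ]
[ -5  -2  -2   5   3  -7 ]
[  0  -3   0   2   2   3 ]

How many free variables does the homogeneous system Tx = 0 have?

Row reduce to echelon form.
R2 ← R2 + (1/3)·R1: [0, -2/3, 4/3, 4/3, -4, -10/3]
R3 ← R3 + (5/3)·R1: [0, 14/3, -1/3, -10/3, -2, -11/3]
R3 ← R3 + (7)·R2: [0, 0, 9, 6, -30, -27]
R4 ← R4 − (9/2)·R2: [0, 0, -6, -4, 20, 18]
R4 ← R4 + (2/3)·R3: [0, 0, 0, 0, 0, 0]
3 nonzero rows, so rank(T) = 3.
T has 6 columns; by rank–nullity, nullity = 6 − 3 = 3.

3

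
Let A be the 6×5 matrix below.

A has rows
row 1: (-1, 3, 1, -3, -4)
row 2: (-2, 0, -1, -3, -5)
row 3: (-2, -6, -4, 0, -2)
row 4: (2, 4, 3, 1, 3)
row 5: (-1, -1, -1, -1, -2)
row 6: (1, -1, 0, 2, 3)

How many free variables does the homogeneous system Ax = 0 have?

Row reduce to echelon form.
R2 ← R2 − (2)·R1: [0, -6, -3, 3, 3]
R3 ← R3 − (2)·R1: [0, -12, -6, 6, 6]
R4 ← R4 + (2)·R1: [0, 10, 5, -5, -5]
R5 ← R5 − R1: [0, -4, -2, 2, 2]
R6 ← R6 + R1: [0, 2, 1, -1, -1]
R3 ← R3 − (2)·R2: [0, 0, 0, 0, 0]
R4 ← R4 + (5/3)·R2: [0, 0, 0, 0, 0]
R5 ← R5 − (2/3)·R2: [0, 0, 0, 0, 0]
R6 ← R6 + (1/3)·R2: [0, 0, 0, 0, 0]
2 nonzero rows, so rank(A) = 2.
A has 5 columns; by rank–nullity, nullity = 5 − 2 = 3.

3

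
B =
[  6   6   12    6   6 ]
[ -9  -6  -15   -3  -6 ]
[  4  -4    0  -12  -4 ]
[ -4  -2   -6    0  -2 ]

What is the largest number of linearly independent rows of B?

Row reduce to echelon form.
R2 ← R2 + (3/2)·R1: [0, 3, 3, 6, 3]
R3 ← R3 − (2/3)·R1: [0, -8, -8, -16, -8]
R4 ← R4 + (2/3)·R1: [0, 2, 2, 4, 2]
R3 ← R3 + (8/3)·R2: [0, 0, 0, 0, 0]
R4 ← R4 − (2/3)·R2: [0, 0, 0, 0, 0]
Echelon form has 2 nonzero rows, so rank(B) = 2.
The rank gives the maximum number of linearly independent rows: 2.

2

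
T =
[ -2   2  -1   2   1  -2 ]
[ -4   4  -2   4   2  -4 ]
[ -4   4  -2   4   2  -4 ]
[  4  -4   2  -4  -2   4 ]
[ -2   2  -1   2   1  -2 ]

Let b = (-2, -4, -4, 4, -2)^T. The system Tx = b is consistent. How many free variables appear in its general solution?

Row reduce the augmented matrix [T | b].
R2 ← R2 − (2)·R1: [0, 0, 0, 0, 0, 0, 0]
R3 ← R3 − (2)·R1: [0, 0, 0, 0, 0, 0, 0]
R4 ← R4 + (2)·R1: [0, 0, 0, 0, 0, 0, 0]
R5 ← R5 − R1: [0, 0, 0, 0, 0, 0, 0]
The echelon form has 1 nonzero rows, and every pivot lies in the first 6 columns, so rank(T) = rank([T|b]) = 1.
The system is consistent.
Free variables = (unknowns) − (rank) = 6 − 1 = 5.

5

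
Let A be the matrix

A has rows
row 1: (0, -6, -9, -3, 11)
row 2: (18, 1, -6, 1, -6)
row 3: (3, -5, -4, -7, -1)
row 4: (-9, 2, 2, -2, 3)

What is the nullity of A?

Row reduce to echelon form.
Swap R1 ↔ R2
R3 ← R3 − (1/6)·R1: [0, -31/6, -3, -43/6, 0]
R4 ← R4 + (1/2)·R1: [0, 5/2, -1, -3/2, 0]
R3 ← R3 − (31/36)·R2: [0, 0, 19/4, -55/12, -341/36]
R4 ← R4 + (5/12)·R2: [0, 0, -19/4, -11/4, 55/12]
R4 ← R4 + R3: [0, 0, 0, -22/3, -44/9]
4 nonzero rows, so rank(A) = 4.
A has 5 columns; by rank–nullity, nullity = 5 − 4 = 1.

1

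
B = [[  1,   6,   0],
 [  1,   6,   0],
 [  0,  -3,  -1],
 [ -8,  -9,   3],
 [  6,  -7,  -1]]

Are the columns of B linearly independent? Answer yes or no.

Row reduce B to echelon form.
R2 ← R2 − R1: [0, 0, 0]
R4 ← R4 + (8)·R1: [0, 39, 3]
R5 ← R5 − (6)·R1: [0, -43, -1]
Swap R2 ↔ R3
R4 ← R4 + (13)·R2: [0, 0, -10]
R5 ← R5 − (43/3)·R2: [0, 0, 40/3]
Swap R3 ↔ R4
R5 ← R5 + (4/3)·R3: [0, 0, 0]
3 pivots among 3 columns.
Every column is a pivot column, so the columns are linearly independent.

yes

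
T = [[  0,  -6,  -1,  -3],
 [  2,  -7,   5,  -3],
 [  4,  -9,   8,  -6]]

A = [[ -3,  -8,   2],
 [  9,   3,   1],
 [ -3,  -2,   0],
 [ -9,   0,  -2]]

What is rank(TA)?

2

First compute TA:
[[-24, -16,   0],
 [-57, -47,   3],
 [-63, -75,  11]]
Now row reduce the product.
R2 ← R2 − (19/8)·R1: [0, -9, 3]
R3 ← R3 − (21/8)·R1: [0, -33, 11]
R3 ← R3 − (11/3)·R2: [0, 0, 0]
2 nonzero rows, so rank(TA) = 2.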